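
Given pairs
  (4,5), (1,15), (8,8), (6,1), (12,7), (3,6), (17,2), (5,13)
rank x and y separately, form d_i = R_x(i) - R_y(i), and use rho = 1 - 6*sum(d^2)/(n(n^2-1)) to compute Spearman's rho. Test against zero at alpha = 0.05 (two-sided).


Step 1: Rank x and y separately (midranks; no ties here).
rank(x): 4->3, 1->1, 8->6, 6->5, 12->7, 3->2, 17->8, 5->4
rank(y): 5->3, 15->8, 8->6, 1->1, 7->5, 6->4, 2->2, 13->7
Step 2: d_i = R_x(i) - R_y(i); compute d_i^2.
  (3-3)^2=0, (1-8)^2=49, (6-6)^2=0, (5-1)^2=16, (7-5)^2=4, (2-4)^2=4, (8-2)^2=36, (4-7)^2=9
sum(d^2) = 118.
Step 3: rho = 1 - 6*118 / (8*(8^2 - 1)) = 1 - 708/504 = -0.404762.
Step 4: Under H0, t = rho * sqrt((n-2)/(1-rho^2)) = -1.0842 ~ t(6).
Step 5: Two-sided p-value from the t-distribution with 6 df = 0.319889.
Step 6: alpha = 0.05. fail to reject H0.

rho = -0.4048, p = 0.319889, fail to reject H0 at alpha = 0.05.


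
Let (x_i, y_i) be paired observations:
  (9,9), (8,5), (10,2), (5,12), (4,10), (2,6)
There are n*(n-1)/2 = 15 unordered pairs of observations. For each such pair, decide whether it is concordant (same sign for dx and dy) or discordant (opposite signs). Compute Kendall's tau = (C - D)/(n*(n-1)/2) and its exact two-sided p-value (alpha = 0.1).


Step 1: Enumerate the 15 unordered pairs (i,j) with i<j and classify each by sign(x_j-x_i) * sign(y_j-y_i).
  (1,2):dx=-1,dy=-4->C; (1,3):dx=+1,dy=-7->D; (1,4):dx=-4,dy=+3->D; (1,5):dx=-5,dy=+1->D
  (1,6):dx=-7,dy=-3->C; (2,3):dx=+2,dy=-3->D; (2,4):dx=-3,dy=+7->D; (2,5):dx=-4,dy=+5->D
  (2,6):dx=-6,dy=+1->D; (3,4):dx=-5,dy=+10->D; (3,5):dx=-6,dy=+8->D; (3,6):dx=-8,dy=+4->D
  (4,5):dx=-1,dy=-2->C; (4,6):dx=-3,dy=-6->C; (5,6):dx=-2,dy=-4->C
Step 2: C = 5, D = 10, total pairs = 15.
Step 3: tau = (C - D)/(n(n-1)/2) = (5 - 10)/15 = -0.333333.
Step 4: Exact two-sided p-value (enumerate n! = 720 permutations of y under H0): p = 0.469444.
Step 5: alpha = 0.1. fail to reject H0.

tau_b = -0.3333 (C=5, D=10), p = 0.469444, fail to reject H0.


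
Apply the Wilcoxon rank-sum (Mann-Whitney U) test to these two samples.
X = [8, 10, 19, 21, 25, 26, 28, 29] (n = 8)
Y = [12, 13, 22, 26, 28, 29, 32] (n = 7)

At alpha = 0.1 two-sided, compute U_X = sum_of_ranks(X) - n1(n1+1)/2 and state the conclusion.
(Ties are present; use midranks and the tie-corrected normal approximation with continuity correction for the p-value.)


Step 1: Combine and sort all 15 observations; assign midranks.
sorted (value, group): (8,X), (10,X), (12,Y), (13,Y), (19,X), (21,X), (22,Y), (25,X), (26,X), (26,Y), (28,X), (28,Y), (29,X), (29,Y), (32,Y)
ranks: 8->1, 10->2, 12->3, 13->4, 19->5, 21->6, 22->7, 25->8, 26->9.5, 26->9.5, 28->11.5, 28->11.5, 29->13.5, 29->13.5, 32->15
Step 2: Rank sum for X: R1 = 1 + 2 + 5 + 6 + 8 + 9.5 + 11.5 + 13.5 = 56.5.
Step 3: U_X = R1 - n1(n1+1)/2 = 56.5 - 8*9/2 = 56.5 - 36 = 20.5.
       U_Y = n1*n2 - U_X = 56 - 20.5 = 35.5.
Step 4: Ties are present, so use the tie-corrected normal approximation (with continuity correction) for the p-value.
Step 5: p-value = 0.416636; compare to alpha = 0.1. fail to reject H0.

U_X = 20.5, p = 0.416636, fail to reject H0 at alpha = 0.1.


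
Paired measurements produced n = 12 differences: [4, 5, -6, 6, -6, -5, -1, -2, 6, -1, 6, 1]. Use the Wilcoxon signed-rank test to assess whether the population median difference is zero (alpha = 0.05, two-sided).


Step 1: Drop any zero differences (none here) and take |d_i|.
|d| = [4, 5, 6, 6, 6, 5, 1, 2, 6, 1, 6, 1]
Step 2: Midrank |d_i| (ties get averaged ranks).
ranks: |4|->5, |5|->6.5, |6|->10, |6|->10, |6|->10, |5|->6.5, |1|->2, |2|->4, |6|->10, |1|->2, |6|->10, |1|->2
Step 3: Attach original signs; sum ranks with positive sign and with negative sign.
W+ = 5 + 6.5 + 10 + 10 + 10 + 2 = 43.5
W- = 10 + 10 + 6.5 + 2 + 4 + 2 = 34.5
(Check: W+ + W- = 78 should equal n(n+1)/2 = 78.)
Step 4: Test statistic W = min(W+, W-) = 34.5.
Step 5: Ties in |d|, so use the tie-corrected normal approximation.
        E[W] = n(n+1)/4 = 12*13/4 = 39.
        Tie groups: |d|=1 (t=3), |d|=5 (t=2), |d|=6 (t=5); sum(t^3 - t) = 150.
        Var[W] = n(n+1)(2n+1)/24 - sum(t^3-t)/48 = 3900/24 - 150/48 = 159.375.
        z = (W - E[W]) / sqrt(Var[W]) = (34.5 - 39) / 12.6244 = -0.3565.
        Two-sided p = 2*Phi(z) = 0.721501.
Step 6: alpha = 0.05. fail to reject H0.

W+ = 43.5, W- = 34.5, W = min = 34.5, p = 0.721501, fail to reject H0.


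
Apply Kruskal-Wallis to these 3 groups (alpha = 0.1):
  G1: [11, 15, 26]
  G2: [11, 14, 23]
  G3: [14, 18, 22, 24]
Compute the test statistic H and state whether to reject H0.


Step 1: Combine all N = 10 observations and assign midranks.
sorted (value, group, rank): (11,G1,1.5), (11,G2,1.5), (14,G2,3.5), (14,G3,3.5), (15,G1,5), (18,G3,6), (22,G3,7), (23,G2,8), (24,G3,9), (26,G1,10)
Step 2: Sum ranks within each group.
R_1 = 16.5 (n_1 = 3)
R_2 = 13 (n_2 = 3)
R_3 = 25.5 (n_3 = 4)
Step 3: H = 12/(N(N+1)) * sum(R_i^2/n_i) - 3(N+1)
     = 12/(10*11) * (16.5^2/3 + 13^2/3 + 25.5^2/4) - 3*11
     = 0.109091 * 309.646 - 33
     = 0.779545.
Step 4: Ties present; correction factor C = 1 - 12/(10^3 - 10) = 0.987879. Corrected H = 0.779545 / 0.987879 = 0.789110.
Step 5: Under H0, H ~ chi^2(2); p-value = 0.673980.
Step 6: alpha = 0.1. fail to reject H0.

H = 0.7891, df = 2, p = 0.673980, fail to reject H0.


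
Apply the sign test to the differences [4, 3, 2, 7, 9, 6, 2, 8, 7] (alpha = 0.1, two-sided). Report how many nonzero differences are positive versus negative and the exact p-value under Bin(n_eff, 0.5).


Step 1: Discard zero differences. Original n = 9; n_eff = number of nonzero differences = 9.
Nonzero differences (with sign): +4, +3, +2, +7, +9, +6, +2, +8, +7
Step 2: Count signs: positive = 9, negative = 0.
Step 3: Under H0: P(positive) = 0.5, so the number of positives S ~ Bin(9, 0.5).
Step 4: Two-sided exact p-value = sum of Bin(9,0.5) probabilities at or below the observed probability = 0.003906.
Step 5: alpha = 0.1. reject H0.

n_eff = 9, pos = 9, neg = 0, p = 0.003906, reject H0.


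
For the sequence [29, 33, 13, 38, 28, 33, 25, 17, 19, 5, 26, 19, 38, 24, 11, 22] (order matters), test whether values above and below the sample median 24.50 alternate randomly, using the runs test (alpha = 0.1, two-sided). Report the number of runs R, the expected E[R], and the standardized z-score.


Step 1: Compute median = 24.50; label A = above, B = below.
Labels in order: AABAAAABBBABABBB  (n_A = 8, n_B = 8)
Step 2: Count runs R = 8.
Step 3: Under H0 (random ordering), E[R] = 2*n_A*n_B/(n_A+n_B) + 1 = 2*8*8/16 + 1 = 9.0000.
        Var[R] = 2*n_A*n_B*(2*n_A*n_B - n_A - n_B) / ((n_A+n_B)^2 * (n_A+n_B-1)) = 14336/3840 = 3.7333.
        SD[R] = 1.9322.
Step 4: Continuity-corrected z = (R + 0.5 - E[R]) / SD[R] = (8 + 0.5 - 9.0000) / 1.9322 = -0.2588.
Step 5: Two-sided p-value via normal approximation = 2*(1 - Phi(|z|)) = 0.795809.
Step 6: alpha = 0.1. fail to reject H0.

R = 8, z = -0.2588, p = 0.795809, fail to reject H0.


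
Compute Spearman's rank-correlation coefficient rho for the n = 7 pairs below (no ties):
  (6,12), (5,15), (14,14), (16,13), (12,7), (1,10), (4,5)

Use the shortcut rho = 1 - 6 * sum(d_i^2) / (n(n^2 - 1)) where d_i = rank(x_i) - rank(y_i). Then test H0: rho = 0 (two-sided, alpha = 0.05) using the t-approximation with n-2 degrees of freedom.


Step 1: Rank x and y separately (midranks; no ties here).
rank(x): 6->4, 5->3, 14->6, 16->7, 12->5, 1->1, 4->2
rank(y): 12->4, 15->7, 14->6, 13->5, 7->2, 10->3, 5->1
Step 2: d_i = R_x(i) - R_y(i); compute d_i^2.
  (4-4)^2=0, (3-7)^2=16, (6-6)^2=0, (7-5)^2=4, (5-2)^2=9, (1-3)^2=4, (2-1)^2=1
sum(d^2) = 34.
Step 3: rho = 1 - 6*34 / (7*(7^2 - 1)) = 1 - 204/336 = 0.392857.
Step 4: Under H0, t = rho * sqrt((n-2)/(1-rho^2)) = 0.9553 ~ t(5).
Step 5: Two-sided p-value from the t-distribution with 5 df = 0.383317.
Step 6: alpha = 0.05. fail to reject H0.

rho = 0.3929, p = 0.383317, fail to reject H0 at alpha = 0.05.


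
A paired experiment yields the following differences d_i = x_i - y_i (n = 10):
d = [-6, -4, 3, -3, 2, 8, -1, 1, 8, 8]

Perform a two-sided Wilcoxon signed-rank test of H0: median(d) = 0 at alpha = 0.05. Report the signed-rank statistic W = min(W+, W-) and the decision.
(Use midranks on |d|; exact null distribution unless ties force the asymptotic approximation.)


Step 1: Drop any zero differences (none here) and take |d_i|.
|d| = [6, 4, 3, 3, 2, 8, 1, 1, 8, 8]
Step 2: Midrank |d_i| (ties get averaged ranks).
ranks: |6|->7, |4|->6, |3|->4.5, |3|->4.5, |2|->3, |8|->9, |1|->1.5, |1|->1.5, |8|->9, |8|->9
Step 3: Attach original signs; sum ranks with positive sign and with negative sign.
W+ = 4.5 + 3 + 9 + 1.5 + 9 + 9 = 36
W- = 7 + 6 + 4.5 + 1.5 = 19
(Check: W+ + W- = 55 should equal n(n+1)/2 = 55.)
Step 4: Test statistic W = min(W+, W-) = 19.
Step 5: Ties in |d|, so use the tie-corrected normal approximation.
        E[W] = n(n+1)/4 = 10*11/4 = 27.5.
        Tie groups: |d|=1 (t=2), |d|=3 (t=2), |d|=8 (t=3); sum(t^3 - t) = 36.
        Var[W] = n(n+1)(2n+1)/24 - sum(t^3-t)/48 = 2310/24 - 36/48 = 95.5.
        z = (W - E[W]) / sqrt(Var[W]) = (19 - 27.5) / 9.7724 = -0.8698.
        Two-sided p = 2*Phi(z) = 0.384412.
Step 6: alpha = 0.05. fail to reject H0.

W+ = 36, W- = 19, W = min = 19, p = 0.384412, fail to reject H0.


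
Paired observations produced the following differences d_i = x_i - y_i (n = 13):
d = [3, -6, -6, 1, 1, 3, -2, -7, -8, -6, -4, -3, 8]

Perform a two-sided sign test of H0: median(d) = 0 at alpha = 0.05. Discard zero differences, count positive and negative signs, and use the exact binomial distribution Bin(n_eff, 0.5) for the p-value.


Step 1: Discard zero differences. Original n = 13; n_eff = number of nonzero differences = 13.
Nonzero differences (with sign): +3, -6, -6, +1, +1, +3, -2, -7, -8, -6, -4, -3, +8
Step 2: Count signs: positive = 5, negative = 8.
Step 3: Under H0: P(positive) = 0.5, so the number of positives S ~ Bin(13, 0.5).
Step 4: Two-sided exact p-value = sum of Bin(13,0.5) probabilities at or below the observed probability = 0.581055.
Step 5: alpha = 0.05. fail to reject H0.

n_eff = 13, pos = 5, neg = 8, p = 0.581055, fail to reject H0.


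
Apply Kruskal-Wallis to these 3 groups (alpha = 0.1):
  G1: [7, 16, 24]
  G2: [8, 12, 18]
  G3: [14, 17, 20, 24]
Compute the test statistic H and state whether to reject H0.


Step 1: Combine all N = 10 observations and assign midranks.
sorted (value, group, rank): (7,G1,1), (8,G2,2), (12,G2,3), (14,G3,4), (16,G1,5), (17,G3,6), (18,G2,7), (20,G3,8), (24,G1,9.5), (24,G3,9.5)
Step 2: Sum ranks within each group.
R_1 = 15.5 (n_1 = 3)
R_2 = 12 (n_2 = 3)
R_3 = 27.5 (n_3 = 4)
Step 3: H = 12/(N(N+1)) * sum(R_i^2/n_i) - 3(N+1)
     = 12/(10*11) * (15.5^2/3 + 12^2/3 + 27.5^2/4) - 3*11
     = 0.109091 * 317.146 - 33
     = 1.597727.
Step 4: Ties present; correction factor C = 1 - 6/(10^3 - 10) = 0.993939. Corrected H = 1.597727 / 0.993939 = 1.607470.
Step 5: Under H0, H ~ chi^2(2); p-value = 0.447654.
Step 6: alpha = 0.1. fail to reject H0.

H = 1.6075, df = 2, p = 0.447654, fail to reject H0.


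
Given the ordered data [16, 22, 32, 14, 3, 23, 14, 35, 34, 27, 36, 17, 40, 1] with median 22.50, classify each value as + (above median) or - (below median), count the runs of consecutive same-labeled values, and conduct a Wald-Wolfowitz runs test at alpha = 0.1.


Step 1: Compute median = 22.50; label A = above, B = below.
Labels in order: BBABBABAAAABAB  (n_A = 7, n_B = 7)
Step 2: Count runs R = 9.
Step 3: Under H0 (random ordering), E[R] = 2*n_A*n_B/(n_A+n_B) + 1 = 2*7*7/14 + 1 = 8.0000.
        Var[R] = 2*n_A*n_B*(2*n_A*n_B - n_A - n_B) / ((n_A+n_B)^2 * (n_A+n_B-1)) = 8232/2548 = 3.2308.
        SD[R] = 1.7974.
Step 4: Continuity-corrected z = (R - 0.5 - E[R]) / SD[R] = (9 - 0.5 - 8.0000) / 1.7974 = 0.2782.
Step 5: Two-sided p-value via normal approximation = 2*(1 - Phi(|z|)) = 0.780879.
Step 6: alpha = 0.1. fail to reject H0.

R = 9, z = 0.2782, p = 0.780879, fail to reject H0.


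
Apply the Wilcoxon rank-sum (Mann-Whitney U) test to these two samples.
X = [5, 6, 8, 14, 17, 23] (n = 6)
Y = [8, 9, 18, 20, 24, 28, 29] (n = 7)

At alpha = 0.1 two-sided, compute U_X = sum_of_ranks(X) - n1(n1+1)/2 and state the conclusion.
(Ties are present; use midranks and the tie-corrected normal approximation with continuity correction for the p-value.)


Step 1: Combine and sort all 13 observations; assign midranks.
sorted (value, group): (5,X), (6,X), (8,X), (8,Y), (9,Y), (14,X), (17,X), (18,Y), (20,Y), (23,X), (24,Y), (28,Y), (29,Y)
ranks: 5->1, 6->2, 8->3.5, 8->3.5, 9->5, 14->6, 17->7, 18->8, 20->9, 23->10, 24->11, 28->12, 29->13
Step 2: Rank sum for X: R1 = 1 + 2 + 3.5 + 6 + 7 + 10 = 29.5.
Step 3: U_X = R1 - n1(n1+1)/2 = 29.5 - 6*7/2 = 29.5 - 21 = 8.5.
       U_Y = n1*n2 - U_X = 42 - 8.5 = 33.5.
Step 4: Ties are present, so use the tie-corrected normal approximation (with continuity correction) for the p-value.
Step 5: p-value = 0.086044; compare to alpha = 0.1. reject H0.

U_X = 8.5, p = 0.086044, reject H0 at alpha = 0.1.


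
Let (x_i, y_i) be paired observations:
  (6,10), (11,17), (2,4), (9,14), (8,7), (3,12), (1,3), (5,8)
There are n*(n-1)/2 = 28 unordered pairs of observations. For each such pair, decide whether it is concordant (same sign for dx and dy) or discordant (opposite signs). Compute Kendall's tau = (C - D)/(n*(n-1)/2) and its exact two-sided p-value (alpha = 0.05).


Step 1: Enumerate the 28 unordered pairs (i,j) with i<j and classify each by sign(x_j-x_i) * sign(y_j-y_i).
  (1,2):dx=+5,dy=+7->C; (1,3):dx=-4,dy=-6->C; (1,4):dx=+3,dy=+4->C; (1,5):dx=+2,dy=-3->D
  (1,6):dx=-3,dy=+2->D; (1,7):dx=-5,dy=-7->C; (1,8):dx=-1,dy=-2->C; (2,3):dx=-9,dy=-13->C
  (2,4):dx=-2,dy=-3->C; (2,5):dx=-3,dy=-10->C; (2,6):dx=-8,dy=-5->C; (2,7):dx=-10,dy=-14->C
  (2,8):dx=-6,dy=-9->C; (3,4):dx=+7,dy=+10->C; (3,5):dx=+6,dy=+3->C; (3,6):dx=+1,dy=+8->C
  (3,7):dx=-1,dy=-1->C; (3,8):dx=+3,dy=+4->C; (4,5):dx=-1,dy=-7->C; (4,6):dx=-6,dy=-2->C
  (4,7):dx=-8,dy=-11->C; (4,8):dx=-4,dy=-6->C; (5,6):dx=-5,dy=+5->D; (5,7):dx=-7,dy=-4->C
  (5,8):dx=-3,dy=+1->D; (6,7):dx=-2,dy=-9->C; (6,8):dx=+2,dy=-4->D; (7,8):dx=+4,dy=+5->C
Step 2: C = 23, D = 5, total pairs = 28.
Step 3: tau = (C - D)/(n(n-1)/2) = (23 - 5)/28 = 0.642857.
Step 4: Exact two-sided p-value (enumerate n! = 40320 permutations of y under H0): p = 0.031151.
Step 5: alpha = 0.05. reject H0.

tau_b = 0.6429 (C=23, D=5), p = 0.031151, reject H0.


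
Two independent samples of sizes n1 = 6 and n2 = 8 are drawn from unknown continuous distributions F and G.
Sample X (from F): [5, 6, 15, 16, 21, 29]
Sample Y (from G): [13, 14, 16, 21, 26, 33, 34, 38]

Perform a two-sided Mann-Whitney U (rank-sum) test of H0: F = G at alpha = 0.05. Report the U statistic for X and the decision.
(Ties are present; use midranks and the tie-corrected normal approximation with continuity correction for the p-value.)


Step 1: Combine and sort all 14 observations; assign midranks.
sorted (value, group): (5,X), (6,X), (13,Y), (14,Y), (15,X), (16,X), (16,Y), (21,X), (21,Y), (26,Y), (29,X), (33,Y), (34,Y), (38,Y)
ranks: 5->1, 6->2, 13->3, 14->4, 15->5, 16->6.5, 16->6.5, 21->8.5, 21->8.5, 26->10, 29->11, 33->12, 34->13, 38->14
Step 2: Rank sum for X: R1 = 1 + 2 + 5 + 6.5 + 8.5 + 11 = 34.
Step 3: U_X = R1 - n1(n1+1)/2 = 34 - 6*7/2 = 34 - 21 = 13.
       U_Y = n1*n2 - U_X = 48 - 13 = 35.
Step 4: Ties are present, so use the tie-corrected normal approximation (with continuity correction) for the p-value.
Step 5: p-value = 0.174295; compare to alpha = 0.05. fail to reject H0.

U_X = 13, p = 0.174295, fail to reject H0 at alpha = 0.05.


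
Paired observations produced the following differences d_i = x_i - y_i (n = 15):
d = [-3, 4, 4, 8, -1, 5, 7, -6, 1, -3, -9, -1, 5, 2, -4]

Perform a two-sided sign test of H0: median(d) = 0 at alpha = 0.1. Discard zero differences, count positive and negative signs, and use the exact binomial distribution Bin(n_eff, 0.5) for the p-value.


Step 1: Discard zero differences. Original n = 15; n_eff = number of nonzero differences = 15.
Nonzero differences (with sign): -3, +4, +4, +8, -1, +5, +7, -6, +1, -3, -9, -1, +5, +2, -4
Step 2: Count signs: positive = 8, negative = 7.
Step 3: Under H0: P(positive) = 0.5, so the number of positives S ~ Bin(15, 0.5).
Step 4: Two-sided exact p-value = sum of Bin(15,0.5) probabilities at or below the observed probability = 1.000000.
Step 5: alpha = 0.1. fail to reject H0.

n_eff = 15, pos = 8, neg = 7, p = 1.000000, fail to reject H0.


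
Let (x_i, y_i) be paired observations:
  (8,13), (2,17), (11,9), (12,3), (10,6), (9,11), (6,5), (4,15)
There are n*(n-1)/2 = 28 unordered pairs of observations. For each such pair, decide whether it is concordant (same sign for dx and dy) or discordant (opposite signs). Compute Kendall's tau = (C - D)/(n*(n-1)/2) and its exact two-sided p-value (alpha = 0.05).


Step 1: Enumerate the 28 unordered pairs (i,j) with i<j and classify each by sign(x_j-x_i) * sign(y_j-y_i).
  (1,2):dx=-6,dy=+4->D; (1,3):dx=+3,dy=-4->D; (1,4):dx=+4,dy=-10->D; (1,5):dx=+2,dy=-7->D
  (1,6):dx=+1,dy=-2->D; (1,7):dx=-2,dy=-8->C; (1,8):dx=-4,dy=+2->D; (2,3):dx=+9,dy=-8->D
  (2,4):dx=+10,dy=-14->D; (2,5):dx=+8,dy=-11->D; (2,6):dx=+7,dy=-6->D; (2,7):dx=+4,dy=-12->D
  (2,8):dx=+2,dy=-2->D; (3,4):dx=+1,dy=-6->D; (3,5):dx=-1,dy=-3->C; (3,6):dx=-2,dy=+2->D
  (3,7):dx=-5,dy=-4->C; (3,8):dx=-7,dy=+6->D; (4,5):dx=-2,dy=+3->D; (4,6):dx=-3,dy=+8->D
  (4,7):dx=-6,dy=+2->D; (4,8):dx=-8,dy=+12->D; (5,6):dx=-1,dy=+5->D; (5,7):dx=-4,dy=-1->C
  (5,8):dx=-6,dy=+9->D; (6,7):dx=-3,dy=-6->C; (6,8):dx=-5,dy=+4->D; (7,8):dx=-2,dy=+10->D
Step 2: C = 5, D = 23, total pairs = 28.
Step 3: tau = (C - D)/(n(n-1)/2) = (5 - 23)/28 = -0.642857.
Step 4: Exact two-sided p-value (enumerate n! = 40320 permutations of y under H0): p = 0.031151.
Step 5: alpha = 0.05. reject H0.

tau_b = -0.6429 (C=5, D=23), p = 0.031151, reject H0.


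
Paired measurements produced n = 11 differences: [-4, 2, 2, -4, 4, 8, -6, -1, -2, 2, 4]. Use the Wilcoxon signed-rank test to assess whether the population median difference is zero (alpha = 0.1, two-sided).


Step 1: Drop any zero differences (none here) and take |d_i|.
|d| = [4, 2, 2, 4, 4, 8, 6, 1, 2, 2, 4]
Step 2: Midrank |d_i| (ties get averaged ranks).
ranks: |4|->7.5, |2|->3.5, |2|->3.5, |4|->7.5, |4|->7.5, |8|->11, |6|->10, |1|->1, |2|->3.5, |2|->3.5, |4|->7.5
Step 3: Attach original signs; sum ranks with positive sign and with negative sign.
W+ = 3.5 + 3.5 + 7.5 + 11 + 3.5 + 7.5 = 36.5
W- = 7.5 + 7.5 + 10 + 1 + 3.5 = 29.5
(Check: W+ + W- = 66 should equal n(n+1)/2 = 66.)
Step 4: Test statistic W = min(W+, W-) = 29.5.
Step 5: Ties in |d|, so use the tie-corrected normal approximation.
        E[W] = n(n+1)/4 = 11*12/4 = 33.
        Tie groups: |d|=2 (t=4), |d|=4 (t=4); sum(t^3 - t) = 120.
        Var[W] = n(n+1)(2n+1)/24 - sum(t^3-t)/48 = 3036/24 - 120/48 = 124.
        z = (W - E[W]) / sqrt(Var[W]) = (29.5 - 33) / 11.1355 = -0.3143.
        Two-sided p = 2*Phi(z) = 0.753286.
Step 6: alpha = 0.1. fail to reject H0.

W+ = 36.5, W- = 29.5, W = min = 29.5, p = 0.753286, fail to reject H0.


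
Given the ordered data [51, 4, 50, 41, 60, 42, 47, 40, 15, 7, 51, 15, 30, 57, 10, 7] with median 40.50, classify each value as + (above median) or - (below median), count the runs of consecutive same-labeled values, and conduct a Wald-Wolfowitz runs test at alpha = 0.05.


Step 1: Compute median = 40.50; label A = above, B = below.
Labels in order: ABAAAAABBBABBABB  (n_A = 8, n_B = 8)
Step 2: Count runs R = 8.
Step 3: Under H0 (random ordering), E[R] = 2*n_A*n_B/(n_A+n_B) + 1 = 2*8*8/16 + 1 = 9.0000.
        Var[R] = 2*n_A*n_B*(2*n_A*n_B - n_A - n_B) / ((n_A+n_B)^2 * (n_A+n_B-1)) = 14336/3840 = 3.7333.
        SD[R] = 1.9322.
Step 4: Continuity-corrected z = (R + 0.5 - E[R]) / SD[R] = (8 + 0.5 - 9.0000) / 1.9322 = -0.2588.
Step 5: Two-sided p-value via normal approximation = 2*(1 - Phi(|z|)) = 0.795809.
Step 6: alpha = 0.05. fail to reject H0.

R = 8, z = -0.2588, p = 0.795809, fail to reject H0.


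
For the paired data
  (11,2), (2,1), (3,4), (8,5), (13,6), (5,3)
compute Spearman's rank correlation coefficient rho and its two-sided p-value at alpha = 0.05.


Step 1: Rank x and y separately (midranks; no ties here).
rank(x): 11->5, 2->1, 3->2, 8->4, 13->6, 5->3
rank(y): 2->2, 1->1, 4->4, 5->5, 6->6, 3->3
Step 2: d_i = R_x(i) - R_y(i); compute d_i^2.
  (5-2)^2=9, (1-1)^2=0, (2-4)^2=4, (4-5)^2=1, (6-6)^2=0, (3-3)^2=0
sum(d^2) = 14.
Step 3: rho = 1 - 6*14 / (6*(6^2 - 1)) = 1 - 84/210 = 0.600000.
Step 4: Under H0, t = rho * sqrt((n-2)/(1-rho^2)) = 1.5000 ~ t(4).
Step 5: Two-sided p-value from the t-distribution with 4 df = 0.208000.
Step 6: alpha = 0.05. fail to reject H0.

rho = 0.6000, p = 0.208000, fail to reject H0 at alpha = 0.05.


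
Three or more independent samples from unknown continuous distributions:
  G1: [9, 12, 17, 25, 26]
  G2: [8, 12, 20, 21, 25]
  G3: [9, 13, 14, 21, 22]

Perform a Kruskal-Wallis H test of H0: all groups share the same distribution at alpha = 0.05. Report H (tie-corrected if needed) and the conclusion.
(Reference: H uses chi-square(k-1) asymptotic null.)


Step 1: Combine all N = 15 observations and assign midranks.
sorted (value, group, rank): (8,G2,1), (9,G1,2.5), (9,G3,2.5), (12,G1,4.5), (12,G2,4.5), (13,G3,6), (14,G3,7), (17,G1,8), (20,G2,9), (21,G2,10.5), (21,G3,10.5), (22,G3,12), (25,G1,13.5), (25,G2,13.5), (26,G1,15)
Step 2: Sum ranks within each group.
R_1 = 43.5 (n_1 = 5)
R_2 = 38.5 (n_2 = 5)
R_3 = 38 (n_3 = 5)
Step 3: H = 12/(N(N+1)) * sum(R_i^2/n_i) - 3(N+1)
     = 12/(15*16) * (43.5^2/5 + 38.5^2/5 + 38^2/5) - 3*16
     = 0.050000 * 963.7 - 48
     = 0.185000.
Step 4: Ties present; correction factor C = 1 - 24/(15^3 - 15) = 0.992857. Corrected H = 0.185000 / 0.992857 = 0.186331.
Step 5: Under H0, H ~ chi^2(2); p-value = 0.911043.
Step 6: alpha = 0.05. fail to reject H0.

H = 0.1863, df = 2, p = 0.911043, fail to reject H0.


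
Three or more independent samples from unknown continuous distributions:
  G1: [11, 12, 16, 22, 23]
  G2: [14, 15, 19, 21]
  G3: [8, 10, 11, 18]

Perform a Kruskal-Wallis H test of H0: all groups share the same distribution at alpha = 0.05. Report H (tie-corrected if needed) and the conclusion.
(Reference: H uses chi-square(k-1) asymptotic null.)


Step 1: Combine all N = 13 observations and assign midranks.
sorted (value, group, rank): (8,G3,1), (10,G3,2), (11,G1,3.5), (11,G3,3.5), (12,G1,5), (14,G2,6), (15,G2,7), (16,G1,8), (18,G3,9), (19,G2,10), (21,G2,11), (22,G1,12), (23,G1,13)
Step 2: Sum ranks within each group.
R_1 = 41.5 (n_1 = 5)
R_2 = 34 (n_2 = 4)
R_3 = 15.5 (n_3 = 4)
Step 3: H = 12/(N(N+1)) * sum(R_i^2/n_i) - 3(N+1)
     = 12/(13*14) * (41.5^2/5 + 34^2/4 + 15.5^2/4) - 3*14
     = 0.065934 * 693.513 - 42
     = 3.726099.
Step 4: Ties present; correction factor C = 1 - 6/(13^3 - 13) = 0.997253. Corrected H = 3.726099 / 0.997253 = 3.736364.
Step 5: Under H0, H ~ chi^2(2); p-value = 0.154404.
Step 6: alpha = 0.05. fail to reject H0.

H = 3.7364, df = 2, p = 0.154404, fail to reject H0.


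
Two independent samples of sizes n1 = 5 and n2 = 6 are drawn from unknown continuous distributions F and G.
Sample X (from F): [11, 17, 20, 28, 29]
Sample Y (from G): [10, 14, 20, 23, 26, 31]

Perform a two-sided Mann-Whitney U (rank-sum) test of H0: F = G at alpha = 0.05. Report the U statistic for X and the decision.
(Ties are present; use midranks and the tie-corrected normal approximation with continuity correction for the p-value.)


Step 1: Combine and sort all 11 observations; assign midranks.
sorted (value, group): (10,Y), (11,X), (14,Y), (17,X), (20,X), (20,Y), (23,Y), (26,Y), (28,X), (29,X), (31,Y)
ranks: 10->1, 11->2, 14->3, 17->4, 20->5.5, 20->5.5, 23->7, 26->8, 28->9, 29->10, 31->11
Step 2: Rank sum for X: R1 = 2 + 4 + 5.5 + 9 + 10 = 30.5.
Step 3: U_X = R1 - n1(n1+1)/2 = 30.5 - 5*6/2 = 30.5 - 15 = 15.5.
       U_Y = n1*n2 - U_X = 30 - 15.5 = 14.5.
Step 4: Ties are present, so use the tie-corrected normal approximation (with continuity correction) for the p-value.
Step 5: p-value = 1.000000; compare to alpha = 0.05. fail to reject H0.

U_X = 15.5, p = 1.000000, fail to reject H0 at alpha = 0.05.


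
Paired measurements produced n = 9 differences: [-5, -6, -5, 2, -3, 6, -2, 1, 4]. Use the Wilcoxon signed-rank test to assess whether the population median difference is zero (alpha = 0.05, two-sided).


Step 1: Drop any zero differences (none here) and take |d_i|.
|d| = [5, 6, 5, 2, 3, 6, 2, 1, 4]
Step 2: Midrank |d_i| (ties get averaged ranks).
ranks: |5|->6.5, |6|->8.5, |5|->6.5, |2|->2.5, |3|->4, |6|->8.5, |2|->2.5, |1|->1, |4|->5
Step 3: Attach original signs; sum ranks with positive sign and with negative sign.
W+ = 2.5 + 8.5 + 1 + 5 = 17
W- = 6.5 + 8.5 + 6.5 + 4 + 2.5 = 28
(Check: W+ + W- = 45 should equal n(n+1)/2 = 45.)
Step 4: Test statistic W = min(W+, W-) = 17.
Step 5: Ties in |d|, so use the tie-corrected normal approximation.
        E[W] = n(n+1)/4 = 9*10/4 = 22.5.
        Tie groups: |d|=2 (t=2), |d|=5 (t=2), |d|=6 (t=2); sum(t^3 - t) = 18.
        Var[W] = n(n+1)(2n+1)/24 - sum(t^3-t)/48 = 1710/24 - 18/48 = 70.875.
        z = (W - E[W]) / sqrt(Var[W]) = (17 - 22.5) / 8.4187 = -0.6533.
        Two-sided p = 2*Phi(z) = 0.513560.
Step 6: alpha = 0.05. fail to reject H0.

W+ = 17, W- = 28, W = min = 17, p = 0.513560, fail to reject H0.


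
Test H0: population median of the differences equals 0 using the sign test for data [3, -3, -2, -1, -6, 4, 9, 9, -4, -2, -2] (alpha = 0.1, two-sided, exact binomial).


Step 1: Discard zero differences. Original n = 11; n_eff = number of nonzero differences = 11.
Nonzero differences (with sign): +3, -3, -2, -1, -6, +4, +9, +9, -4, -2, -2
Step 2: Count signs: positive = 4, negative = 7.
Step 3: Under H0: P(positive) = 0.5, so the number of positives S ~ Bin(11, 0.5).
Step 4: Two-sided exact p-value = sum of Bin(11,0.5) probabilities at or below the observed probability = 0.548828.
Step 5: alpha = 0.1. fail to reject H0.

n_eff = 11, pos = 4, neg = 7, p = 0.548828, fail to reject H0.


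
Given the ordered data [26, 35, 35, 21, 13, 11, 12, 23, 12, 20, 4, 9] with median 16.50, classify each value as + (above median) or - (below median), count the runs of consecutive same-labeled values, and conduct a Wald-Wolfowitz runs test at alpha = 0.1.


Step 1: Compute median = 16.50; label A = above, B = below.
Labels in order: AAAABBBABABB  (n_A = 6, n_B = 6)
Step 2: Count runs R = 6.
Step 3: Under H0 (random ordering), E[R] = 2*n_A*n_B/(n_A+n_B) + 1 = 2*6*6/12 + 1 = 7.0000.
        Var[R] = 2*n_A*n_B*(2*n_A*n_B - n_A - n_B) / ((n_A+n_B)^2 * (n_A+n_B-1)) = 4320/1584 = 2.7273.
        SD[R] = 1.6514.
Step 4: Continuity-corrected z = (R + 0.5 - E[R]) / SD[R] = (6 + 0.5 - 7.0000) / 1.6514 = -0.3028.
Step 5: Two-sided p-value via normal approximation = 2*(1 - Phi(|z|)) = 0.762069.
Step 6: alpha = 0.1. fail to reject H0.

R = 6, z = -0.3028, p = 0.762069, fail to reject H0.


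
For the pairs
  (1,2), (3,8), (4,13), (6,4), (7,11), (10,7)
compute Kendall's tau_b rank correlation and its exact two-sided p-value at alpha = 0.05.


Step 1: Enumerate the 15 unordered pairs (i,j) with i<j and classify each by sign(x_j-x_i) * sign(y_j-y_i).
  (1,2):dx=+2,dy=+6->C; (1,3):dx=+3,dy=+11->C; (1,4):dx=+5,dy=+2->C; (1,5):dx=+6,dy=+9->C
  (1,6):dx=+9,dy=+5->C; (2,3):dx=+1,dy=+5->C; (2,4):dx=+3,dy=-4->D; (2,5):dx=+4,dy=+3->C
  (2,6):dx=+7,dy=-1->D; (3,4):dx=+2,dy=-9->D; (3,5):dx=+3,dy=-2->D; (3,6):dx=+6,dy=-6->D
  (4,5):dx=+1,dy=+7->C; (4,6):dx=+4,dy=+3->C; (5,6):dx=+3,dy=-4->D
Step 2: C = 9, D = 6, total pairs = 15.
Step 3: tau = (C - D)/(n(n-1)/2) = (9 - 6)/15 = 0.200000.
Step 4: Exact two-sided p-value (enumerate n! = 720 permutations of y under H0): p = 0.719444.
Step 5: alpha = 0.05. fail to reject H0.

tau_b = 0.2000 (C=9, D=6), p = 0.719444, fail to reject H0.


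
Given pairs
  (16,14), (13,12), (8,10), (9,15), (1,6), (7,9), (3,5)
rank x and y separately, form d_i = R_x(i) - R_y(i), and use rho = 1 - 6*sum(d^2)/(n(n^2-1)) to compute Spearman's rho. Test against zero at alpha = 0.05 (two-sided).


Step 1: Rank x and y separately (midranks; no ties here).
rank(x): 16->7, 13->6, 8->4, 9->5, 1->1, 7->3, 3->2
rank(y): 14->6, 12->5, 10->4, 15->7, 6->2, 9->3, 5->1
Step 2: d_i = R_x(i) - R_y(i); compute d_i^2.
  (7-6)^2=1, (6-5)^2=1, (4-4)^2=0, (5-7)^2=4, (1-2)^2=1, (3-3)^2=0, (2-1)^2=1
sum(d^2) = 8.
Step 3: rho = 1 - 6*8 / (7*(7^2 - 1)) = 1 - 48/336 = 0.857143.
Step 4: Under H0, t = rho * sqrt((n-2)/(1-rho^2)) = 3.7210 ~ t(5).
Step 5: Two-sided p-value from the t-distribution with 5 df = 0.013697.
Step 6: alpha = 0.05. reject H0.

rho = 0.8571, p = 0.013697, reject H0 at alpha = 0.05.


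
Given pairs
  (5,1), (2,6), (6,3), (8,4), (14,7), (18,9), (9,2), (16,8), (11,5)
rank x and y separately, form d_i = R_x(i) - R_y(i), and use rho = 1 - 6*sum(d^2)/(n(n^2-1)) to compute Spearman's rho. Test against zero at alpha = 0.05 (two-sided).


Step 1: Rank x and y separately (midranks; no ties here).
rank(x): 5->2, 2->1, 6->3, 8->4, 14->7, 18->9, 9->5, 16->8, 11->6
rank(y): 1->1, 6->6, 3->3, 4->4, 7->7, 9->9, 2->2, 8->8, 5->5
Step 2: d_i = R_x(i) - R_y(i); compute d_i^2.
  (2-1)^2=1, (1-6)^2=25, (3-3)^2=0, (4-4)^2=0, (7-7)^2=0, (9-9)^2=0, (5-2)^2=9, (8-8)^2=0, (6-5)^2=1
sum(d^2) = 36.
Step 3: rho = 1 - 6*36 / (9*(9^2 - 1)) = 1 - 216/720 = 0.700000.
Step 4: Under H0, t = rho * sqrt((n-2)/(1-rho^2)) = 2.5934 ~ t(7).
Step 5: Two-sided p-value from the t-distribution with 7 df = 0.035770.
Step 6: alpha = 0.05. reject H0.

rho = 0.7000, p = 0.035770, reject H0 at alpha = 0.05.


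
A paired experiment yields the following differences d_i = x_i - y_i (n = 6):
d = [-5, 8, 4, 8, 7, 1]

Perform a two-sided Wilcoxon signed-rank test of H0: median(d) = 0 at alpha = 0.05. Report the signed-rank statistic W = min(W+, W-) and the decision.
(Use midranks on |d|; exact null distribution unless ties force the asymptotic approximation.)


Step 1: Drop any zero differences (none here) and take |d_i|.
|d| = [5, 8, 4, 8, 7, 1]
Step 2: Midrank |d_i| (ties get averaged ranks).
ranks: |5|->3, |8|->5.5, |4|->2, |8|->5.5, |7|->4, |1|->1
Step 3: Attach original signs; sum ranks with positive sign and with negative sign.
W+ = 5.5 + 2 + 5.5 + 4 + 1 = 18
W- = 3 = 3
(Check: W+ + W- = 21 should equal n(n+1)/2 = 21.)
Step 4: Test statistic W = min(W+, W-) = 3.
Step 5: Ties in |d|, so use the tie-corrected normal approximation.
        E[W] = n(n+1)/4 = 6*7/4 = 10.5.
        Tie groups: |d|=8 (t=2); sum(t^3 - t) = 6.
        Var[W] = n(n+1)(2n+1)/24 - sum(t^3-t)/48 = 546/24 - 6/48 = 22.625.
        z = (W - E[W]) / sqrt(Var[W]) = (3 - 10.5) / 4.7566 = -1.5768.
        Two-sided p = 2*Phi(z) = 0.114850.
Step 6: alpha = 0.05. fail to reject H0.

W+ = 18, W- = 3, W = min = 3, p = 0.114850, fail to reject H0.


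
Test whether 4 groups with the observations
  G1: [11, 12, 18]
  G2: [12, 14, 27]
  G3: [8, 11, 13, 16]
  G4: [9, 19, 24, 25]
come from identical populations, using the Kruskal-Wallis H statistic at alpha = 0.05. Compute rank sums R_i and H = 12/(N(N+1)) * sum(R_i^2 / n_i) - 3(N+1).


Step 1: Combine all N = 14 observations and assign midranks.
sorted (value, group, rank): (8,G3,1), (9,G4,2), (11,G1,3.5), (11,G3,3.5), (12,G1,5.5), (12,G2,5.5), (13,G3,7), (14,G2,8), (16,G3,9), (18,G1,10), (19,G4,11), (24,G4,12), (25,G4,13), (27,G2,14)
Step 2: Sum ranks within each group.
R_1 = 19 (n_1 = 3)
R_2 = 27.5 (n_2 = 3)
R_3 = 20.5 (n_3 = 4)
R_4 = 38 (n_4 = 4)
Step 3: H = 12/(N(N+1)) * sum(R_i^2/n_i) - 3(N+1)
     = 12/(14*15) * (19^2/3 + 27.5^2/3 + 20.5^2/4 + 38^2/4) - 3*15
     = 0.057143 * 838.479 - 45
     = 2.913095.
Step 4: Ties present; correction factor C = 1 - 12/(14^3 - 14) = 0.995604. Corrected H = 2.913095 / 0.995604 = 2.925957.
Step 5: Under H0, H ~ chi^2(3); p-value = 0.403183.
Step 6: alpha = 0.05. fail to reject H0.

H = 2.9260, df = 3, p = 0.403183, fail to reject H0.


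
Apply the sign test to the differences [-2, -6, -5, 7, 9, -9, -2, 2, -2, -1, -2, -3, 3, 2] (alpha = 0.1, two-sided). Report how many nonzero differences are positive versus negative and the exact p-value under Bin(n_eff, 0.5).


Step 1: Discard zero differences. Original n = 14; n_eff = number of nonzero differences = 14.
Nonzero differences (with sign): -2, -6, -5, +7, +9, -9, -2, +2, -2, -1, -2, -3, +3, +2
Step 2: Count signs: positive = 5, negative = 9.
Step 3: Under H0: P(positive) = 0.5, so the number of positives S ~ Bin(14, 0.5).
Step 4: Two-sided exact p-value = sum of Bin(14,0.5) probabilities at or below the observed probability = 0.423950.
Step 5: alpha = 0.1. fail to reject H0.

n_eff = 14, pos = 5, neg = 9, p = 0.423950, fail to reject H0.


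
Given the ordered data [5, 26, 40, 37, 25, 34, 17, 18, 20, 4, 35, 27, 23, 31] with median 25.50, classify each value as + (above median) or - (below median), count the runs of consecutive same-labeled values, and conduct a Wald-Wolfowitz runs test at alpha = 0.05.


Step 1: Compute median = 25.50; label A = above, B = below.
Labels in order: BAAABABBBBAABA  (n_A = 7, n_B = 7)
Step 2: Count runs R = 8.
Step 3: Under H0 (random ordering), E[R] = 2*n_A*n_B/(n_A+n_B) + 1 = 2*7*7/14 + 1 = 8.0000.
        Var[R] = 2*n_A*n_B*(2*n_A*n_B - n_A - n_B) / ((n_A+n_B)^2 * (n_A+n_B-1)) = 8232/2548 = 3.2308.
        SD[R] = 1.7974.
Step 4: R = E[R], so z = 0 with no continuity correction.
Step 5: Two-sided p-value via normal approximation = 2*(1 - Phi(|z|)) = 1.000000.
Step 6: alpha = 0.05. fail to reject H0.

R = 8, z = 0.0000, p = 1.000000, fail to reject H0.


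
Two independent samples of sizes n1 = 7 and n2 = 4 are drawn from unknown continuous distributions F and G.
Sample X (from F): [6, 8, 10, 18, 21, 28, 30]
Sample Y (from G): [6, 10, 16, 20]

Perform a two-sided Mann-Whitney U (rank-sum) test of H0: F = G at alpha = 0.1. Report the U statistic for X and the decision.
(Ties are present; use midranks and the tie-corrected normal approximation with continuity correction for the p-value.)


Step 1: Combine and sort all 11 observations; assign midranks.
sorted (value, group): (6,X), (6,Y), (8,X), (10,X), (10,Y), (16,Y), (18,X), (20,Y), (21,X), (28,X), (30,X)
ranks: 6->1.5, 6->1.5, 8->3, 10->4.5, 10->4.5, 16->6, 18->7, 20->8, 21->9, 28->10, 30->11
Step 2: Rank sum for X: R1 = 1.5 + 3 + 4.5 + 7 + 9 + 10 + 11 = 46.
Step 3: U_X = R1 - n1(n1+1)/2 = 46 - 7*8/2 = 46 - 28 = 18.
       U_Y = n1*n2 - U_X = 28 - 18 = 10.
Step 4: Ties are present, so use the tie-corrected normal approximation (with continuity correction) for the p-value.
Step 5: p-value = 0.506393; compare to alpha = 0.1. fail to reject H0.

U_X = 18, p = 0.506393, fail to reject H0 at alpha = 0.1.


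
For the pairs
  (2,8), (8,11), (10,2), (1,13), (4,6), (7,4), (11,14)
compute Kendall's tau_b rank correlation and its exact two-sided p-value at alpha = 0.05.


Step 1: Enumerate the 21 unordered pairs (i,j) with i<j and classify each by sign(x_j-x_i) * sign(y_j-y_i).
  (1,2):dx=+6,dy=+3->C; (1,3):dx=+8,dy=-6->D; (1,4):dx=-1,dy=+5->D; (1,5):dx=+2,dy=-2->D
  (1,6):dx=+5,dy=-4->D; (1,7):dx=+9,dy=+6->C; (2,3):dx=+2,dy=-9->D; (2,4):dx=-7,dy=+2->D
  (2,5):dx=-4,dy=-5->C; (2,6):dx=-1,dy=-7->C; (2,7):dx=+3,dy=+3->C; (3,4):dx=-9,dy=+11->D
  (3,5):dx=-6,dy=+4->D; (3,6):dx=-3,dy=+2->D; (3,7):dx=+1,dy=+12->C; (4,5):dx=+3,dy=-7->D
  (4,6):dx=+6,dy=-9->D; (4,7):dx=+10,dy=+1->C; (5,6):dx=+3,dy=-2->D; (5,7):dx=+7,dy=+8->C
  (6,7):dx=+4,dy=+10->C
Step 2: C = 9, D = 12, total pairs = 21.
Step 3: tau = (C - D)/(n(n-1)/2) = (9 - 12)/21 = -0.142857.
Step 4: Exact two-sided p-value (enumerate n! = 5040 permutations of y under H0): p = 0.772619.
Step 5: alpha = 0.05. fail to reject H0.

tau_b = -0.1429 (C=9, D=12), p = 0.772619, fail to reject H0.


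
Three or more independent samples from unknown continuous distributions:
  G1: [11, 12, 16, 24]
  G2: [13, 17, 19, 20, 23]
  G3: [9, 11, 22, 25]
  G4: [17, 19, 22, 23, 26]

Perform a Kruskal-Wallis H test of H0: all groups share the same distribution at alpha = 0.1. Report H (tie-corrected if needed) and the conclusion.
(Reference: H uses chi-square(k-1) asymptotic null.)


Step 1: Combine all N = 18 observations and assign midranks.
sorted (value, group, rank): (9,G3,1), (11,G1,2.5), (11,G3,2.5), (12,G1,4), (13,G2,5), (16,G1,6), (17,G2,7.5), (17,G4,7.5), (19,G2,9.5), (19,G4,9.5), (20,G2,11), (22,G3,12.5), (22,G4,12.5), (23,G2,14.5), (23,G4,14.5), (24,G1,16), (25,G3,17), (26,G4,18)
Step 2: Sum ranks within each group.
R_1 = 28.5 (n_1 = 4)
R_2 = 47.5 (n_2 = 5)
R_3 = 33 (n_3 = 4)
R_4 = 62 (n_4 = 5)
Step 3: H = 12/(N(N+1)) * sum(R_i^2/n_i) - 3(N+1)
     = 12/(18*19) * (28.5^2/4 + 47.5^2/5 + 33^2/4 + 62^2/5) - 3*19
     = 0.035088 * 1695.36 - 57
     = 2.486404.
Step 4: Ties present; correction factor C = 1 - 30/(18^3 - 18) = 0.994840. Corrected H = 2.486404 / 0.994840 = 2.499300.
Step 5: Under H0, H ~ chi^2(3); p-value = 0.475418.
Step 6: alpha = 0.1. fail to reject H0.

H = 2.4993, df = 3, p = 0.475418, fail to reject H0.


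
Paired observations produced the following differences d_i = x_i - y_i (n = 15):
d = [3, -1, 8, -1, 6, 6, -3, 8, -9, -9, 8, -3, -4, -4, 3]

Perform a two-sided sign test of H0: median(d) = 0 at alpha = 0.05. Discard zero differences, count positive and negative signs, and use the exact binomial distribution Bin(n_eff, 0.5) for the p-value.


Step 1: Discard zero differences. Original n = 15; n_eff = number of nonzero differences = 15.
Nonzero differences (with sign): +3, -1, +8, -1, +6, +6, -3, +8, -9, -9, +8, -3, -4, -4, +3
Step 2: Count signs: positive = 7, negative = 8.
Step 3: Under H0: P(positive) = 0.5, so the number of positives S ~ Bin(15, 0.5).
Step 4: Two-sided exact p-value = sum of Bin(15,0.5) probabilities at or below the observed probability = 1.000000.
Step 5: alpha = 0.05. fail to reject H0.

n_eff = 15, pos = 7, neg = 8, p = 1.000000, fail to reject H0.


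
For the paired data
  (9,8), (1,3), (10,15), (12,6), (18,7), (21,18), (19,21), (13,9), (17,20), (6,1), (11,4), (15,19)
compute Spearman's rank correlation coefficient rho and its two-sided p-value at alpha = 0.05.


Step 1: Rank x and y separately (midranks; no ties here).
rank(x): 9->3, 1->1, 10->4, 12->6, 18->10, 21->12, 19->11, 13->7, 17->9, 6->2, 11->5, 15->8
rank(y): 8->6, 3->2, 15->8, 6->4, 7->5, 18->9, 21->12, 9->7, 20->11, 1->1, 4->3, 19->10
Step 2: d_i = R_x(i) - R_y(i); compute d_i^2.
  (3-6)^2=9, (1-2)^2=1, (4-8)^2=16, (6-4)^2=4, (10-5)^2=25, (12-9)^2=9, (11-12)^2=1, (7-7)^2=0, (9-11)^2=4, (2-1)^2=1, (5-3)^2=4, (8-10)^2=4
sum(d^2) = 78.
Step 3: rho = 1 - 6*78 / (12*(12^2 - 1)) = 1 - 468/1716 = 0.727273.
Step 4: Under H0, t = rho * sqrt((n-2)/(1-rho^2)) = 3.3508 ~ t(10).
Step 5: Two-sided p-value from the t-distribution with 10 df = 0.007355.
Step 6: alpha = 0.05. reject H0.

rho = 0.7273, p = 0.007355, reject H0 at alpha = 0.05.


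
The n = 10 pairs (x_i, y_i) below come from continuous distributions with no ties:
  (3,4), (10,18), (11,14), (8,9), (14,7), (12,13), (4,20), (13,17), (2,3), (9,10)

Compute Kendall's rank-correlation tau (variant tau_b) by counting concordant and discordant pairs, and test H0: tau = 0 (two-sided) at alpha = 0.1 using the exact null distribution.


Step 1: Enumerate the 45 unordered pairs (i,j) with i<j and classify each by sign(x_j-x_i) * sign(y_j-y_i).
  (1,2):dx=+7,dy=+14->C; (1,3):dx=+8,dy=+10->C; (1,4):dx=+5,dy=+5->C; (1,5):dx=+11,dy=+3->C
  (1,6):dx=+9,dy=+9->C; (1,7):dx=+1,dy=+16->C; (1,8):dx=+10,dy=+13->C; (1,9):dx=-1,dy=-1->C
  (1,10):dx=+6,dy=+6->C; (2,3):dx=+1,dy=-4->D; (2,4):dx=-2,dy=-9->C; (2,5):dx=+4,dy=-11->D
  (2,6):dx=+2,dy=-5->D; (2,7):dx=-6,dy=+2->D; (2,8):dx=+3,dy=-1->D; (2,9):dx=-8,dy=-15->C
  (2,10):dx=-1,dy=-8->C; (3,4):dx=-3,dy=-5->C; (3,5):dx=+3,dy=-7->D; (3,6):dx=+1,dy=-1->D
  (3,7):dx=-7,dy=+6->D; (3,8):dx=+2,dy=+3->C; (3,9):dx=-9,dy=-11->C; (3,10):dx=-2,dy=-4->C
  (4,5):dx=+6,dy=-2->D; (4,6):dx=+4,dy=+4->C; (4,7):dx=-4,dy=+11->D; (4,8):dx=+5,dy=+8->C
  (4,9):dx=-6,dy=-6->C; (4,10):dx=+1,dy=+1->C; (5,6):dx=-2,dy=+6->D; (5,7):dx=-10,dy=+13->D
  (5,8):dx=-1,dy=+10->D; (5,9):dx=-12,dy=-4->C; (5,10):dx=-5,dy=+3->D; (6,7):dx=-8,dy=+7->D
  (6,8):dx=+1,dy=+4->C; (6,9):dx=-10,dy=-10->C; (6,10):dx=-3,dy=-3->C; (7,8):dx=+9,dy=-3->D
  (7,9):dx=-2,dy=-17->C; (7,10):dx=+5,dy=-10->D; (8,9):dx=-11,dy=-14->C; (8,10):dx=-4,dy=-7->C
  (9,10):dx=+7,dy=+7->C
Step 2: C = 28, D = 17, total pairs = 45.
Step 3: tau = (C - D)/(n(n-1)/2) = (28 - 17)/45 = 0.244444.
Step 4: Exact two-sided p-value (enumerate n! = 3628800 permutations of y under H0): p = 0.380720.
Step 5: alpha = 0.1. fail to reject H0.

tau_b = 0.2444 (C=28, D=17), p = 0.380720, fail to reject H0.
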